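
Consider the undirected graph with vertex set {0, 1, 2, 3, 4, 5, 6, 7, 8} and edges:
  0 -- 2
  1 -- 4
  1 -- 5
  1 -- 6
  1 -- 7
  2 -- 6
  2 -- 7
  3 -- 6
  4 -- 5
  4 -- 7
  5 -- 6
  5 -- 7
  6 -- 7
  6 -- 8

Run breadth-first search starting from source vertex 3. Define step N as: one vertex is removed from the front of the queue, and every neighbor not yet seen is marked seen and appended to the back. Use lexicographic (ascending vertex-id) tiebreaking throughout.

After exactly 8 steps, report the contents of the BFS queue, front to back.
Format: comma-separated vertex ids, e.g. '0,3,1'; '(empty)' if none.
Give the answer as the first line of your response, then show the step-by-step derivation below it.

0

step 1: dequeue 3; queue=[6]; order=3
step 2: dequeue 6; queue=[1,2,5,7,8]; order=3,6
step 3: dequeue 1; queue=[2,5,7,8,4]; order=3,6,1
step 4: dequeue 2; queue=[5,7,8,4,0]; order=3,6,1,2
step 5: dequeue 5; queue=[7,8,4,0]; order=3,6,1,2,5
step 6: dequeue 7; queue=[8,4,0]; order=3,6,1,2,5,7
step 7: dequeue 8; queue=[4,0]; order=3,6,1,2,5,7,8
step 8: dequeue 4; queue=[0]; order=3,6,1,2,5,7,8,4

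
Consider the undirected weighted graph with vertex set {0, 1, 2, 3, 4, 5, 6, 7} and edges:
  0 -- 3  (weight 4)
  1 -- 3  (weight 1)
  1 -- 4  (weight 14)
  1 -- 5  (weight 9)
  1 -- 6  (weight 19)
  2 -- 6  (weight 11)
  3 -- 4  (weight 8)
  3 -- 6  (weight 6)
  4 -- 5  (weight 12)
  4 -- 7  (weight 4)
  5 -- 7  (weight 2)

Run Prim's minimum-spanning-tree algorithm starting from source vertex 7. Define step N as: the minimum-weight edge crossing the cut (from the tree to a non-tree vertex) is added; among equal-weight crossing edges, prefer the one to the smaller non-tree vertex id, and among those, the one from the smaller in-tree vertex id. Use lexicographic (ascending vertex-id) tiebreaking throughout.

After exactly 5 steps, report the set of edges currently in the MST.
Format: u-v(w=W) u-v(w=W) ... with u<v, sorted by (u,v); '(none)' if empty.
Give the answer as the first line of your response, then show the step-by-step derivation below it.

0-3(w=4) 1-3(w=1) 3-4(w=8) 4-7(w=4) 5-7(w=2)

step 1: add edge 5-7 (w=2); MST = {5-7(w=2)}
step 2: add edge 4-7 (w=4); MST = {4-7(w=4) 5-7(w=2)}
step 3: add edge 3-4 (w=8); MST = {3-4(w=8) 4-7(w=4) 5-7(w=2)}
step 4: add edge 1-3 (w=1); MST = {1-3(w=1) 3-4(w=8) 4-7(w=4) 5-7(w=2)}
step 5: add edge 0-3 (w=4); MST = {0-3(w=4) 1-3(w=1) 3-4(w=8) 4-7(w=4) 5-7(w=2)}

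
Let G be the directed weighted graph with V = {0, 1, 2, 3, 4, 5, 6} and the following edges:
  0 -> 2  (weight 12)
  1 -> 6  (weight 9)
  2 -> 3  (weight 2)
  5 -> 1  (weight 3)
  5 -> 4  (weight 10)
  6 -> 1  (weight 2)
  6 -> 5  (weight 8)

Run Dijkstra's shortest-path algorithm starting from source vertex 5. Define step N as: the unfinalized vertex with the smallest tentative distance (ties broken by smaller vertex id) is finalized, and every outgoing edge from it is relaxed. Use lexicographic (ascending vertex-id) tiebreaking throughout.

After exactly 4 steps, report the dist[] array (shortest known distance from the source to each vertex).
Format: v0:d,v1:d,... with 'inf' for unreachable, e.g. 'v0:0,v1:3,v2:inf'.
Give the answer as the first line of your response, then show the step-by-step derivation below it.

v0:inf,v1:3,v2:inf,v3:inf,v4:10,v5:0,v6:12

step 1: dist = v0:inf,v1:3,v2:inf,v3:inf,v4:10,v5:0,v6:inf
step 2: dist = v0:inf,v1:3,v2:inf,v3:inf,v4:10,v5:0,v6:12
step 3: dist = v0:inf,v1:3,v2:inf,v3:inf,v4:10,v5:0,v6:12
step 4: dist = v0:inf,v1:3,v2:inf,v3:inf,v4:10,v5:0,v6:12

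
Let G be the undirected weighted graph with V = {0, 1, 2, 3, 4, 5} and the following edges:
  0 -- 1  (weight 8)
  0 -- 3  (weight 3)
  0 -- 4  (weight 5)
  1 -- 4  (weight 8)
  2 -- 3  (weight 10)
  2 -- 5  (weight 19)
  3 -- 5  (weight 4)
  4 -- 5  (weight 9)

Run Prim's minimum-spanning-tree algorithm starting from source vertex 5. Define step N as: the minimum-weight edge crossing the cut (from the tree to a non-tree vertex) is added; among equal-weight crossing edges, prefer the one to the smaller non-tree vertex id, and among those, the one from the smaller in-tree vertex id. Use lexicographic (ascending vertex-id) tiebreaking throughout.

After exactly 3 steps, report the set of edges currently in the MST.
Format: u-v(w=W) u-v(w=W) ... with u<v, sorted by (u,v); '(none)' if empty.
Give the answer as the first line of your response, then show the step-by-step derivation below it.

0-3(w=3) 0-4(w=5) 3-5(w=4)

step 1: add edge 3-5 (w=4); MST = {3-5(w=4)}
step 2: add edge 0-3 (w=3); MST = {0-3(w=3) 3-5(w=4)}
step 3: add edge 0-4 (w=5); MST = {0-3(w=3) 0-4(w=5) 3-5(w=4)}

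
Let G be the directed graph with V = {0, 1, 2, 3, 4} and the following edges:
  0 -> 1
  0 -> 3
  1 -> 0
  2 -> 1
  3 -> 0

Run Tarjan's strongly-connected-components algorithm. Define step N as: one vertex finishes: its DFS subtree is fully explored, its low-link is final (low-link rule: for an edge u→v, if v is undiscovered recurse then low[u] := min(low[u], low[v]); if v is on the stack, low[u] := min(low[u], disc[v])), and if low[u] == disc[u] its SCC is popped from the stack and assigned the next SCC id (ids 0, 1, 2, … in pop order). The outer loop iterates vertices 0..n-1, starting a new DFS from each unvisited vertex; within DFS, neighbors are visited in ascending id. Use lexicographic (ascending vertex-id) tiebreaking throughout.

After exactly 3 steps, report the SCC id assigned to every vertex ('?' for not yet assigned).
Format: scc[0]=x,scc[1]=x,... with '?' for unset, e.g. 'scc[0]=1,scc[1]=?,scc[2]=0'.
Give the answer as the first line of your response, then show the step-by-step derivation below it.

scc[0]=0,scc[1]=0,scc[2]=?,scc[3]=0,scc[4]=?

step 1: low=(low[0]=0,low[1]=0,low[2]=?,low[3]=?,low[4]=?); scc=(scc[0]=?,scc[1]=?,scc[2]=?,scc[3]=?,scc[4]=?)
step 2: low=(low[0]=0,low[1]=0,low[2]=?,low[3]=0,low[4]=?); scc=(scc[0]=?,scc[1]=?,scc[2]=?,scc[3]=?,scc[4]=?)
step 3: low=(low[0]=0,low[1]=0,low[2]=?,low[3]=0,low[4]=?); scc=(scc[0]=0,scc[1]=0,scc[2]=?,scc[3]=0,scc[4]=?)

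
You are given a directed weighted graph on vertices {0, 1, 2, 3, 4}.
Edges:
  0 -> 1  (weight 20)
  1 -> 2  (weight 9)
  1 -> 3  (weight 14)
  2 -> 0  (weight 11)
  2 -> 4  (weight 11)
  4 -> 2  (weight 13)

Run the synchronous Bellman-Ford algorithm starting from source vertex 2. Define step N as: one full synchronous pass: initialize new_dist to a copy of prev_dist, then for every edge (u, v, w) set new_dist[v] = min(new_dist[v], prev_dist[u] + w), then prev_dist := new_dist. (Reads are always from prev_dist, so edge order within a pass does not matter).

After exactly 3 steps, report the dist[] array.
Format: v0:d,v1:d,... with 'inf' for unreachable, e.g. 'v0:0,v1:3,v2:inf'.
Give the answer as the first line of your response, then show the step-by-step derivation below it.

v0:11,v1:31,v2:0,v3:45,v4:11

step 1: dist = v0:11,v1:inf,v2:0,v3:inf,v4:11
step 2: dist = v0:11,v1:31,v2:0,v3:inf,v4:11
step 3: dist = v0:11,v1:31,v2:0,v3:45,v4:11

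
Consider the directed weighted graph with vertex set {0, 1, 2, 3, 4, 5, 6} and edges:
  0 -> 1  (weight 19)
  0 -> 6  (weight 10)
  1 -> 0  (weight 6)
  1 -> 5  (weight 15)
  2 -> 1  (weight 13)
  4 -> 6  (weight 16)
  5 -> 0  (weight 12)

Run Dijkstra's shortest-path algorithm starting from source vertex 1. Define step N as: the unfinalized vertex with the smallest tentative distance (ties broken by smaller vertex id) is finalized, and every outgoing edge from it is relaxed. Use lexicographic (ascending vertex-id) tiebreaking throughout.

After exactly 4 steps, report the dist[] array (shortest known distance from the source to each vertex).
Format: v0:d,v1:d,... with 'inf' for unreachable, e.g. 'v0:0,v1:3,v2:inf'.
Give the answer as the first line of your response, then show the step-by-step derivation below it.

v0:6,v1:0,v2:inf,v3:inf,v4:inf,v5:15,v6:16

step 1: dist = v0:6,v1:0,v2:inf,v3:inf,v4:inf,v5:15,v6:inf
step 2: dist = v0:6,v1:0,v2:inf,v3:inf,v4:inf,v5:15,v6:16
step 3: dist = v0:6,v1:0,v2:inf,v3:inf,v4:inf,v5:15,v6:16
step 4: dist = v0:6,v1:0,v2:inf,v3:inf,v4:inf,v5:15,v6:16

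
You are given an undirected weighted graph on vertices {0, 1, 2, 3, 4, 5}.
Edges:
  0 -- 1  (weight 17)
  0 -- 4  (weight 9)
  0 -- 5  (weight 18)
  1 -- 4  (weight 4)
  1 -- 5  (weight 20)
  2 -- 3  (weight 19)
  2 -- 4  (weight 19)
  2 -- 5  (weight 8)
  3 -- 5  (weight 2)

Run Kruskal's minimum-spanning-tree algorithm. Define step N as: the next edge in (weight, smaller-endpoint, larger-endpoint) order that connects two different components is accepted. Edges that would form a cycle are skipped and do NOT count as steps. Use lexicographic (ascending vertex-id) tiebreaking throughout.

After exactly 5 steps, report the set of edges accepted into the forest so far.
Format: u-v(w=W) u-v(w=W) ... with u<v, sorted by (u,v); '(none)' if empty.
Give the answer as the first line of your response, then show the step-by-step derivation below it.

0-4(w=9) 0-5(w=18) 1-4(w=4) 2-5(w=8) 3-5(w=2)

step 1: add edge 3-5 (w=2); MST = {3-5(w=2)}
step 2: add edge 1-4 (w=4); MST = {1-4(w=4) 3-5(w=2)}
step 3: add edge 2-5 (w=8); MST = {1-4(w=4) 2-5(w=8) 3-5(w=2)}
step 4: add edge 0-4 (w=9); MST = {0-4(w=9) 1-4(w=4) 2-5(w=8) 3-5(w=2)}
step 5: add edge 0-5 (w=18); MST = {0-4(w=9) 0-5(w=18) 1-4(w=4) 2-5(w=8) 3-5(w=2)}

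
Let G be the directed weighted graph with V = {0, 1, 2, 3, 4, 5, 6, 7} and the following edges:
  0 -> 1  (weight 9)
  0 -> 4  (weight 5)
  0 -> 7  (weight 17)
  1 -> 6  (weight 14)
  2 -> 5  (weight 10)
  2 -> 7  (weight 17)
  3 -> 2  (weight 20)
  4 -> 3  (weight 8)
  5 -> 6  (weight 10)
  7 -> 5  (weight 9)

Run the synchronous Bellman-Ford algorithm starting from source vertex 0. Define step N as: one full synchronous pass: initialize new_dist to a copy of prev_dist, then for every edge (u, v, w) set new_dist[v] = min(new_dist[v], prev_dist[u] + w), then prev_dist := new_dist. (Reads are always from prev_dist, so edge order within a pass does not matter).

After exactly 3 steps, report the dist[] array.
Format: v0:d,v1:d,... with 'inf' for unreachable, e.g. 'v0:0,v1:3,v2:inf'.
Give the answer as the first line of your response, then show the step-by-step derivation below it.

v0:0,v1:9,v2:33,v3:13,v4:5,v5:26,v6:23,v7:17

step 1: dist = v0:0,v1:9,v2:inf,v3:inf,v4:5,v5:inf,v6:inf,v7:17
step 2: dist = v0:0,v1:9,v2:inf,v3:13,v4:5,v5:26,v6:23,v7:17
step 3: dist = v0:0,v1:9,v2:33,v3:13,v4:5,v5:26,v6:23,v7:17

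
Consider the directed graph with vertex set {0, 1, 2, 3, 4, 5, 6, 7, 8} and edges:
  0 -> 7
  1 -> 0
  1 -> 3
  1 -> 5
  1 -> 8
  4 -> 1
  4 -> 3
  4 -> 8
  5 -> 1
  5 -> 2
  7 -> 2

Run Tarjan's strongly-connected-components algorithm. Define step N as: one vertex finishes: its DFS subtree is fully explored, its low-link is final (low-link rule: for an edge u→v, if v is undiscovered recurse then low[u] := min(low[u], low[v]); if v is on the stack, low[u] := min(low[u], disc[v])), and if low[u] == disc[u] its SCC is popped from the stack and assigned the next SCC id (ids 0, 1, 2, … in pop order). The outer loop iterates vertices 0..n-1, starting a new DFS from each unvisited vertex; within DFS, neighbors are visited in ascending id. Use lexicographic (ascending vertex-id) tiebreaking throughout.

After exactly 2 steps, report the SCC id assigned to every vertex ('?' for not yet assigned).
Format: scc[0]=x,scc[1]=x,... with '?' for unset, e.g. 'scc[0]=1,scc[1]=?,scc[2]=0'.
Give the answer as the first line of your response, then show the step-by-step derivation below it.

scc[0]=?,scc[1]=?,scc[2]=0,scc[3]=?,scc[4]=?,scc[5]=?,scc[6]=?,scc[7]=1,scc[8]=?

step 1: low=(low[0]=0,low[1]=?,low[2]=2,low[3]=?,low[4]=?,low[5]=?,low[6]=?,low[7]=1,low[8]=?); scc=(scc[0]=?,scc[1]=?,scc[2]=0,scc[3]=?,scc[4]=?,scc[5]=?,scc[6]=?,scc[7]=?,scc[8]=?)
step 2: low=(low[0]=0,low[1]=?,low[2]=2,low[3]=?,low[4]=?,low[5]=?,low[6]=?,low[7]=1,low[8]=?); scc=(scc[0]=?,scc[1]=?,scc[2]=0,scc[3]=?,scc[4]=?,scc[5]=?,scc[6]=?,scc[7]=1,scc[8]=?)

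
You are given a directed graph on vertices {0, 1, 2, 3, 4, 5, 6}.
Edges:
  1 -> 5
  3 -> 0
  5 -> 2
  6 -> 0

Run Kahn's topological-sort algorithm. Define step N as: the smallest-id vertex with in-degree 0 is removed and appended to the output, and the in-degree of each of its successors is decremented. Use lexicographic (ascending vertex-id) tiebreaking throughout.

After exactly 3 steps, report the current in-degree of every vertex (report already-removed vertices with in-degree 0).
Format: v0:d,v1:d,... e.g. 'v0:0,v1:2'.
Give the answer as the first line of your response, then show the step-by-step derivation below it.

v0:1,v1:0,v2:1,v3:0,v4:0,v5:0,v6:0

step 1: output 1; order=[1]; indeg=(2,0,1,0,0,0,0)
step 2: output 3; order=[1,3]; indeg=(1,0,1,0,0,0,0)
step 3: output 4; order=[1,3,4]; indeg=(1,0,1,0,0,0,0)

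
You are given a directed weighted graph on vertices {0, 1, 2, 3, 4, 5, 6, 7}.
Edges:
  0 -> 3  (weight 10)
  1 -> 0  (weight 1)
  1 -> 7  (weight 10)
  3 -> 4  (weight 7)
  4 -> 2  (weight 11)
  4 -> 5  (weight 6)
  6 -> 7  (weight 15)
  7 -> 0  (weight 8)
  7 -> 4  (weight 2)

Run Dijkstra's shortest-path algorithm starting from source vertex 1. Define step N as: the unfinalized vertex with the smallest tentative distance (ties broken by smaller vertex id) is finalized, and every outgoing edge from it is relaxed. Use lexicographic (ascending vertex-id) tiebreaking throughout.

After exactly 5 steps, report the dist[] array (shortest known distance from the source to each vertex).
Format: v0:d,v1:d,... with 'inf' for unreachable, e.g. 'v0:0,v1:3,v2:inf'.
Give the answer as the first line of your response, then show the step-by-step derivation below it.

v0:1,v1:0,v2:23,v3:11,v4:12,v5:18,v6:inf,v7:10

step 1: dist = v0:1,v1:0,v2:inf,v3:inf,v4:inf,v5:inf,v6:inf,v7:10
step 2: dist = v0:1,v1:0,v2:inf,v3:11,v4:inf,v5:inf,v6:inf,v7:10
step 3: dist = v0:1,v1:0,v2:inf,v3:11,v4:12,v5:inf,v6:inf,v7:10
step 4: dist = v0:1,v1:0,v2:inf,v3:11,v4:12,v5:inf,v6:inf,v7:10
step 5: dist = v0:1,v1:0,v2:23,v3:11,v4:12,v5:18,v6:inf,v7:10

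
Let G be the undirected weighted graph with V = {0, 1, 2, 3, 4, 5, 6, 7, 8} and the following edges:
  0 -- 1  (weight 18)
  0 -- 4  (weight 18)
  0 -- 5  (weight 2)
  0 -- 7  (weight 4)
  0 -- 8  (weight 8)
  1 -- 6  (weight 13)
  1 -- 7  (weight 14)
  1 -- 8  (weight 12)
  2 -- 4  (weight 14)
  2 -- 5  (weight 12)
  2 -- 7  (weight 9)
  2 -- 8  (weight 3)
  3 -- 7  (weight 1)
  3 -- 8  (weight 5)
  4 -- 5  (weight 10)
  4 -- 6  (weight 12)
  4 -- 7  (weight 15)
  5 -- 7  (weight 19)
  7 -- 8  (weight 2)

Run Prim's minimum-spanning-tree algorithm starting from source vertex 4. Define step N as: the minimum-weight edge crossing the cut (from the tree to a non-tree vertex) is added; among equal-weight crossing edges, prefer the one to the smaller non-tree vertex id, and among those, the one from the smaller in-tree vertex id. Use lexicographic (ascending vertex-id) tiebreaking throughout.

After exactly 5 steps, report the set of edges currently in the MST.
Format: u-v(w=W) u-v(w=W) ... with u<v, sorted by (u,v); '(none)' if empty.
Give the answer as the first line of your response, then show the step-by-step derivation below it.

0-5(w=2) 0-7(w=4) 3-7(w=1) 4-5(w=10) 7-8(w=2)

step 1: add edge 4-5 (w=10); MST = {4-5(w=10)}
step 2: add edge 0-5 (w=2); MST = {0-5(w=2) 4-5(w=10)}
step 3: add edge 0-7 (w=4); MST = {0-5(w=2) 0-7(w=4) 4-5(w=10)}
step 4: add edge 3-7 (w=1); MST = {0-5(w=2) 0-7(w=4) 3-7(w=1) 4-5(w=10)}
step 5: add edge 7-8 (w=2); MST = {0-5(w=2) 0-7(w=4) 3-7(w=1) 4-5(w=10) 7-8(w=2)}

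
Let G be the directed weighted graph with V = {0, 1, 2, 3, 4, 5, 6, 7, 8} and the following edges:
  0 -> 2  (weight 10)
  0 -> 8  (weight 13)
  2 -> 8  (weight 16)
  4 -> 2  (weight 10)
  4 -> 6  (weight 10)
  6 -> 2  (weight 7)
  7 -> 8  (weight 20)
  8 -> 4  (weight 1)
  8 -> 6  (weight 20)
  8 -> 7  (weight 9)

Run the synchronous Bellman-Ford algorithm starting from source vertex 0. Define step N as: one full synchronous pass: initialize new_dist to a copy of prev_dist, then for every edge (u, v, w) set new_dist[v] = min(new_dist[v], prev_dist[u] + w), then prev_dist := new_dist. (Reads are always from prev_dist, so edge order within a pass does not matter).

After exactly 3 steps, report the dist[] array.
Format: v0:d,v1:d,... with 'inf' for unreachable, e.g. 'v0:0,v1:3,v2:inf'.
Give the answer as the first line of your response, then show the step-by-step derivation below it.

v0:0,v1:inf,v2:10,v3:inf,v4:14,v5:inf,v6:24,v7:22,v8:13

step 1: dist = v0:0,v1:inf,v2:10,v3:inf,v4:inf,v5:inf,v6:inf,v7:inf,v8:13
step 2: dist = v0:0,v1:inf,v2:10,v3:inf,v4:14,v5:inf,v6:33,v7:22,v8:13
step 3: dist = v0:0,v1:inf,v2:10,v3:inf,v4:14,v5:inf,v6:24,v7:22,v8:13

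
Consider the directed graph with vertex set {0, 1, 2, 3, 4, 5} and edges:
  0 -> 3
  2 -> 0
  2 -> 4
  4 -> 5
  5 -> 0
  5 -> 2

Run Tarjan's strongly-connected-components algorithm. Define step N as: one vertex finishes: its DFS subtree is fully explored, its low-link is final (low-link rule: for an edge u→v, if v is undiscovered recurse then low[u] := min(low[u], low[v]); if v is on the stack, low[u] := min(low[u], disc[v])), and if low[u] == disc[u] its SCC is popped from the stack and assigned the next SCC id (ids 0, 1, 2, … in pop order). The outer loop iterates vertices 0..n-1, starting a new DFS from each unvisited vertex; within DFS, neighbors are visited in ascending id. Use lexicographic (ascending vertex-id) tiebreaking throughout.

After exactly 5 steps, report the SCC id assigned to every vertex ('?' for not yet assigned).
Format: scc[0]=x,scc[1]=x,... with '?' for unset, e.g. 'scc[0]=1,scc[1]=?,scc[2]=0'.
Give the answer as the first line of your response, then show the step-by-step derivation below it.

scc[0]=1,scc[1]=2,scc[2]=?,scc[3]=0,scc[4]=?,scc[5]=?

step 1: low=(low[0]=0,low[1]=?,low[2]=?,low[3]=1,low[4]=?,low[5]=?); scc=(scc[0]=?,scc[1]=?,scc[2]=?,scc[3]=0,scc[4]=?,scc[5]=?)
step 2: low=(low[0]=0,low[1]=?,low[2]=?,low[3]=1,low[4]=?,low[5]=?); scc=(scc[0]=1,scc[1]=?,scc[2]=?,scc[3]=0,scc[4]=?,scc[5]=?)
step 3: low=(low[0]=0,low[1]=2,low[2]=?,low[3]=1,low[4]=?,low[5]=?); scc=(scc[0]=1,scc[1]=2,scc[2]=?,scc[3]=0,scc[4]=?,scc[5]=?)
step 4: low=(low[0]=0,low[1]=2,low[2]=3,low[3]=1,low[4]=4,low[5]=3); scc=(scc[0]=1,scc[1]=2,scc[2]=?,scc[3]=0,scc[4]=?,scc[5]=?)
step 5: low=(low[0]=0,low[1]=2,low[2]=3,low[3]=1,low[4]=3,low[5]=3); scc=(scc[0]=1,scc[1]=2,scc[2]=?,scc[3]=0,scc[4]=?,scc[5]=?)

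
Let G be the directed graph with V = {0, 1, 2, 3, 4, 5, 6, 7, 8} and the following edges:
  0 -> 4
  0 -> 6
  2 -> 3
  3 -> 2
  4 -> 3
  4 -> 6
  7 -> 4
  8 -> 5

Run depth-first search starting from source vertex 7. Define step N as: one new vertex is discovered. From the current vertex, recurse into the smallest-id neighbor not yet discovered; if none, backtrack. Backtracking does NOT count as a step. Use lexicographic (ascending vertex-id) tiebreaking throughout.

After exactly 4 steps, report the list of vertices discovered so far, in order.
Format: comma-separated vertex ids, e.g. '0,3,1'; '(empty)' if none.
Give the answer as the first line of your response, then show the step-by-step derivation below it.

7,4,3,2

step 1: discover 7; path=7; order=7
step 2: discover 4; path=7>4; order=7,4
step 3: discover 3; path=7>4>3; order=7,4,3
step 4: discover 2; path=7>4>3>2; order=7,4,3,2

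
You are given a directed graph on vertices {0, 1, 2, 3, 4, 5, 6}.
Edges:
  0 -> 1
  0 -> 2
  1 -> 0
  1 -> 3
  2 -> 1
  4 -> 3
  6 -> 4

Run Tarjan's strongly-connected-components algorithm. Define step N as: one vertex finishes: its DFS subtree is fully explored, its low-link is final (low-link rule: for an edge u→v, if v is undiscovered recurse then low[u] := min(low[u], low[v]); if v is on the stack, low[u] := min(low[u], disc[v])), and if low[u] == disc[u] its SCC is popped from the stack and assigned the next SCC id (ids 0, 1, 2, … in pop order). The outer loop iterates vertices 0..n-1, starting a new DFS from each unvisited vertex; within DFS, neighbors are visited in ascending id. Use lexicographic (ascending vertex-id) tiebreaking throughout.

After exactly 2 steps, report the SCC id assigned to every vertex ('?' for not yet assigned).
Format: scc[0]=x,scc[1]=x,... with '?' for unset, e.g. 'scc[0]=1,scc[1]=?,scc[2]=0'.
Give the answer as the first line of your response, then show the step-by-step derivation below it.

scc[0]=?,scc[1]=?,scc[2]=?,scc[3]=0,scc[4]=?,scc[5]=?,scc[6]=?

step 1: low=(low[0]=0,low[1]=0,low[2]=?,low[3]=2,low[4]=?,low[5]=?,low[6]=?); scc=(scc[0]=?,scc[1]=?,scc[2]=?,scc[3]=0,scc[4]=?,scc[5]=?,scc[6]=?)
step 2: low=(low[0]=0,low[1]=0,low[2]=?,low[3]=2,low[4]=?,low[5]=?,low[6]=?); scc=(scc[0]=?,scc[1]=?,scc[2]=?,scc[3]=0,scc[4]=?,scc[5]=?,scc[6]=?)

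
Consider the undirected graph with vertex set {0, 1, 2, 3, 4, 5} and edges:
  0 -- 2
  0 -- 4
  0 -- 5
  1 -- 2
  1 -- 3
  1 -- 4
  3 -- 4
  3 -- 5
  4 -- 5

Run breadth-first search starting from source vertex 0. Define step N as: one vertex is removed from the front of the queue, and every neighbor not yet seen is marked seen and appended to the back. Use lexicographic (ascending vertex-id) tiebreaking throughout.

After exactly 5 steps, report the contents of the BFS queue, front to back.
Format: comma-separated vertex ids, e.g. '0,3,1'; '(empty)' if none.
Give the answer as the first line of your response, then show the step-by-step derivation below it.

3

step 1: dequeue 0; queue=[2,4,5]; order=0
step 2: dequeue 2; queue=[4,5,1]; order=0,2
step 3: dequeue 4; queue=[5,1,3]; order=0,2,4
step 4: dequeue 5; queue=[1,3]; order=0,2,4,5
step 5: dequeue 1; queue=[3]; order=0,2,4,5,1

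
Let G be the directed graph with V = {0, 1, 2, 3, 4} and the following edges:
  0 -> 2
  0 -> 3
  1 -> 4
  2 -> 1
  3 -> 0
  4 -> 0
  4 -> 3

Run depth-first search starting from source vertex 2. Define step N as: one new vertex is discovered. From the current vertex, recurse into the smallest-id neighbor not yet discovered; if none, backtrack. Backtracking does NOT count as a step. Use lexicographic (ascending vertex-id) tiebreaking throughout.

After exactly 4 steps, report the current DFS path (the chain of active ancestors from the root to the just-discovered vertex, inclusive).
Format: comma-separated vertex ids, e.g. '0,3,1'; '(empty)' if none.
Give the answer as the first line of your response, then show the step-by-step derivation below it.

2,1,4,0

step 1: discover 2; path=2; order=2
step 2: discover 1; path=2>1; order=2,1
step 3: discover 4; path=2>1>4; order=2,1,4
step 4: discover 0; path=2>1>4>0; order=2,1,4,0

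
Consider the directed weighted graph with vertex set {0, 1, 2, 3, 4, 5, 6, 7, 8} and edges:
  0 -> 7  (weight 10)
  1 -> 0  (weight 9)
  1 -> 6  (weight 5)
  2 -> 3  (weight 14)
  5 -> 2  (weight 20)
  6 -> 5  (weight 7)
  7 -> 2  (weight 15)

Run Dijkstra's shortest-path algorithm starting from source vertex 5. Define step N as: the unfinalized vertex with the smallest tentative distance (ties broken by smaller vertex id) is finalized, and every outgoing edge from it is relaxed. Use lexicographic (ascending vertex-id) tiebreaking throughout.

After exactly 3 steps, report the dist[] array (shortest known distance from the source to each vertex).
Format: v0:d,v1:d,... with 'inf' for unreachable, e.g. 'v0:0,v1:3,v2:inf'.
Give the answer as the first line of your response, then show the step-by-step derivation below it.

v0:inf,v1:inf,v2:20,v3:34,v4:inf,v5:0,v6:inf,v7:inf,v8:inf

step 1: dist = v0:inf,v1:inf,v2:20,v3:inf,v4:inf,v5:0,v6:inf,v7:inf,v8:inf
step 2: dist = v0:inf,v1:inf,v2:20,v3:34,v4:inf,v5:0,v6:inf,v7:inf,v8:inf
step 3: dist = v0:inf,v1:inf,v2:20,v3:34,v4:inf,v5:0,v6:inf,v7:inf,v8:inf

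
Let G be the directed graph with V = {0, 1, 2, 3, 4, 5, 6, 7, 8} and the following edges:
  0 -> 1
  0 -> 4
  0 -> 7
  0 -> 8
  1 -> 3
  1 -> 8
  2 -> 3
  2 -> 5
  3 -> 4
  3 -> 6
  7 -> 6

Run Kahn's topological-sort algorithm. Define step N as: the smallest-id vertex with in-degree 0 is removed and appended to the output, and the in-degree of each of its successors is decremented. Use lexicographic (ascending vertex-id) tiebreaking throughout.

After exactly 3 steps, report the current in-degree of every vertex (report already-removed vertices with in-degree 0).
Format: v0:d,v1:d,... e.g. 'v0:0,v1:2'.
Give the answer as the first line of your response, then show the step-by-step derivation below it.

v0:0,v1:0,v2:0,v3:0,v4:1,v5:0,v6:2,v7:0,v8:0

step 1: output 0; order=[0]; indeg=(0,0,0,2,1,1,2,0,1)
step 2: output 1; order=[0,1]; indeg=(0,0,0,1,1,1,2,0,0)
step 3: output 2; order=[0,1,2]; indeg=(0,0,0,0,1,0,2,0,0)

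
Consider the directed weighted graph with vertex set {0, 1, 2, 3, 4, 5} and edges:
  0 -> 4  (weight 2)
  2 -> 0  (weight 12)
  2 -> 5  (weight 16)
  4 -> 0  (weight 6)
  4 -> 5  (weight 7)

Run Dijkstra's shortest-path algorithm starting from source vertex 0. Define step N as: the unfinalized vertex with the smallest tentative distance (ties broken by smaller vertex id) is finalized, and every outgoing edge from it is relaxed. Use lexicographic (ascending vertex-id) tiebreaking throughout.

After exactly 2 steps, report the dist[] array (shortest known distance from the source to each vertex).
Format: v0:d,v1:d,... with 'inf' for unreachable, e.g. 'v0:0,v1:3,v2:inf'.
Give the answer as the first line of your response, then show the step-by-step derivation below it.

v0:0,v1:inf,v2:inf,v3:inf,v4:2,v5:9

step 1: dist = v0:0,v1:inf,v2:inf,v3:inf,v4:2,v5:inf
step 2: dist = v0:0,v1:inf,v2:inf,v3:inf,v4:2,v5:9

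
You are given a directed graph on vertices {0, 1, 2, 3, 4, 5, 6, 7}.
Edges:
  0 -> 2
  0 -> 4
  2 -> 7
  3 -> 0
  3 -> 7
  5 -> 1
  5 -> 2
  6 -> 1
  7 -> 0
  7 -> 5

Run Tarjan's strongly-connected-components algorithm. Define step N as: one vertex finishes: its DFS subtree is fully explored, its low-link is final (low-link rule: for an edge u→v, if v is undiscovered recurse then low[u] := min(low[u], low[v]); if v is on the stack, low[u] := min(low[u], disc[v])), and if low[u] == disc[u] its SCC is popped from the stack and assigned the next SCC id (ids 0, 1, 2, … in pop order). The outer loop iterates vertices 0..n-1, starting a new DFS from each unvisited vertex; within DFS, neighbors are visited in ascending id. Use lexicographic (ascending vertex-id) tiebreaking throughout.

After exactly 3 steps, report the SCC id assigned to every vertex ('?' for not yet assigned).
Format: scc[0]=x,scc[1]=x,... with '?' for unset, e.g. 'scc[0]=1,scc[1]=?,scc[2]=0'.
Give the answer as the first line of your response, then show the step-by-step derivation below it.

scc[0]=?,scc[1]=0,scc[2]=?,scc[3]=?,scc[4]=?,scc[5]=?,scc[6]=?,scc[7]=?

step 1: low=(low[0]=0,low[1]=4,low[2]=1,low[3]=?,low[4]=?,low[5]=3,low[6]=?,low[7]=0); scc=(scc[0]=?,scc[1]=0,scc[2]=?,scc[3]=?,scc[4]=?,scc[5]=?,scc[6]=?,scc[7]=?)
step 2: low=(low[0]=0,low[1]=4,low[2]=1,low[3]=?,low[4]=?,low[5]=1,low[6]=?,low[7]=0); scc=(scc[0]=?,scc[1]=0,scc[2]=?,scc[3]=?,scc[4]=?,scc[5]=?,scc[6]=?,scc[7]=?)
step 3: low=(low[0]=0,low[1]=4,low[2]=1,low[3]=?,low[4]=?,low[5]=1,low[6]=?,low[7]=0); scc=(scc[0]=?,scc[1]=0,scc[2]=?,scc[3]=?,scc[4]=?,scc[5]=?,scc[6]=?,scc[7]=?)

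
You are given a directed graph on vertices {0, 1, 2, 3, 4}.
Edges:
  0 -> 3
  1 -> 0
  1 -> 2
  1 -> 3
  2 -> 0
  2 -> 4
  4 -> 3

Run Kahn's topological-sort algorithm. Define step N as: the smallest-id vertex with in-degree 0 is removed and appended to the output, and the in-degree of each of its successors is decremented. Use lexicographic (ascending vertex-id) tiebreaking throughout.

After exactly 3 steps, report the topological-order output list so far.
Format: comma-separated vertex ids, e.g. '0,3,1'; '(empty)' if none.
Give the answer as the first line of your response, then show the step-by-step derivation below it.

1,2,0

step 1: output 1; order=[1]; indeg=(1,0,0,2,1)
step 2: output 2; order=[1,2]; indeg=(0,0,0,2,0)
step 3: output 0; order=[1,2,0]; indeg=(0,0,0,1,0)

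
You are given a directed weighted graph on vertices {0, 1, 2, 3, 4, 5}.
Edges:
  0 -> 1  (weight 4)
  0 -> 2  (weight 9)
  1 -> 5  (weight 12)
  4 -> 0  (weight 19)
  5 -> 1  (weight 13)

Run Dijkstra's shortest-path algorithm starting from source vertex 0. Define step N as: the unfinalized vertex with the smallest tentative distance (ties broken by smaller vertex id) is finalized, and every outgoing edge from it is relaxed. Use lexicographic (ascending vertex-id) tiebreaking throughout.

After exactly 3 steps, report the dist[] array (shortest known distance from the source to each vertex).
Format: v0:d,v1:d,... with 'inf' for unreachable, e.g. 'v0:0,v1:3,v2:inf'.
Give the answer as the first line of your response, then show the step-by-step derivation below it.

v0:0,v1:4,v2:9,v3:inf,v4:inf,v5:16

step 1: dist = v0:0,v1:4,v2:9,v3:inf,v4:inf,v5:inf
step 2: dist = v0:0,v1:4,v2:9,v3:inf,v4:inf,v5:16
step 3: dist = v0:0,v1:4,v2:9,v3:inf,v4:inf,v5:16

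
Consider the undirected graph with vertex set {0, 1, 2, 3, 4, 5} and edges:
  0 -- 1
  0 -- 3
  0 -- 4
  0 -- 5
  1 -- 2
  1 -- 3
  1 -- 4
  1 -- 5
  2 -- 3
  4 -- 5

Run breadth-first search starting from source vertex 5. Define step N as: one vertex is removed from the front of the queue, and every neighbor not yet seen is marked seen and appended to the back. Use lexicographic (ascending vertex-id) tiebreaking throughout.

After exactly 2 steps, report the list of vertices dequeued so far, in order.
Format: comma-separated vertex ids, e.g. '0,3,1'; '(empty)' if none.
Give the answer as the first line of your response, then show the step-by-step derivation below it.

5,0

step 1: dequeue 5; queue=[0,1,4]; order=5
step 2: dequeue 0; queue=[1,4,3]; order=5,0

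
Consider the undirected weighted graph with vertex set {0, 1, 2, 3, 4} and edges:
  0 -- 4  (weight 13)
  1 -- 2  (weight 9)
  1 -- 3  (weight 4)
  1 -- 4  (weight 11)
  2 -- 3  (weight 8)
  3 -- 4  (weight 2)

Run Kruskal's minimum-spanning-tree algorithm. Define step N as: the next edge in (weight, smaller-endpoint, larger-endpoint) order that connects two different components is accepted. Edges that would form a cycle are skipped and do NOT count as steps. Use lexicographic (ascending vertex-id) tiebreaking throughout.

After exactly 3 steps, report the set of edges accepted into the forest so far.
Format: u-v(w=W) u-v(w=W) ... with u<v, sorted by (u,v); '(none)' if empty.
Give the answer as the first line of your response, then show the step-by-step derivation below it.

1-3(w=4) 2-3(w=8) 3-4(w=2)

step 1: add edge 3-4 (w=2); MST = {3-4(w=2)}
step 2: add edge 1-3 (w=4); MST = {1-3(w=4) 3-4(w=2)}
step 3: add edge 2-3 (w=8); MST = {1-3(w=4) 2-3(w=8) 3-4(w=2)}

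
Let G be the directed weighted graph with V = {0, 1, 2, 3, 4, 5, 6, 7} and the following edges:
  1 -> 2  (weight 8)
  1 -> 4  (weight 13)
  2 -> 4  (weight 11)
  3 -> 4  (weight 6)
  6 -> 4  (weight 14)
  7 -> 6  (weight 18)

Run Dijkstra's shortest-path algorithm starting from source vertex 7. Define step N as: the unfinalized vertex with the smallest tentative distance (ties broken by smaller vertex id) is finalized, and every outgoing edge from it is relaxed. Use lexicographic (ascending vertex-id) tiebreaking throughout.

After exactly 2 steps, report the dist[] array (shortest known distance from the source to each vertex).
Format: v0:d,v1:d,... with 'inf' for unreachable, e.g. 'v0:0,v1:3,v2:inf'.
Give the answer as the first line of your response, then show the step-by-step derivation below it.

v0:inf,v1:inf,v2:inf,v3:inf,v4:32,v5:inf,v6:18,v7:0

step 1: dist = v0:inf,v1:inf,v2:inf,v3:inf,v4:inf,v5:inf,v6:18,v7:0
step 2: dist = v0:inf,v1:inf,v2:inf,v3:inf,v4:32,v5:inf,v6:18,v7:0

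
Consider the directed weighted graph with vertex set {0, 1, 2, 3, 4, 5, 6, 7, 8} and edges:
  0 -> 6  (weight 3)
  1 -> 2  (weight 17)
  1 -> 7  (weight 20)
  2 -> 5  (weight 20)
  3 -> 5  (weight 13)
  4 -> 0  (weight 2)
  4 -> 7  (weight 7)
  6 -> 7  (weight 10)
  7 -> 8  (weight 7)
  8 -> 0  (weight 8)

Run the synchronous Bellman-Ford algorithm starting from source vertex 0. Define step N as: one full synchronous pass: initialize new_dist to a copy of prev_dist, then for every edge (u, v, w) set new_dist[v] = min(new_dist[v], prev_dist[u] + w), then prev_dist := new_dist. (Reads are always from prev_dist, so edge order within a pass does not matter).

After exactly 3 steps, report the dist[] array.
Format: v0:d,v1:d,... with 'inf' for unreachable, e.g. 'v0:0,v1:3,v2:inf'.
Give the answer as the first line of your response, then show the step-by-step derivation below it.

v0:0,v1:inf,v2:inf,v3:inf,v4:inf,v5:inf,v6:3,v7:13,v8:20

step 1: dist = v0:0,v1:inf,v2:inf,v3:inf,v4:inf,v5:inf,v6:3,v7:inf,v8:inf
step 2: dist = v0:0,v1:inf,v2:inf,v3:inf,v4:inf,v5:inf,v6:3,v7:13,v8:inf
step 3: dist = v0:0,v1:inf,v2:inf,v3:inf,v4:inf,v5:inf,v6:3,v7:13,v8:20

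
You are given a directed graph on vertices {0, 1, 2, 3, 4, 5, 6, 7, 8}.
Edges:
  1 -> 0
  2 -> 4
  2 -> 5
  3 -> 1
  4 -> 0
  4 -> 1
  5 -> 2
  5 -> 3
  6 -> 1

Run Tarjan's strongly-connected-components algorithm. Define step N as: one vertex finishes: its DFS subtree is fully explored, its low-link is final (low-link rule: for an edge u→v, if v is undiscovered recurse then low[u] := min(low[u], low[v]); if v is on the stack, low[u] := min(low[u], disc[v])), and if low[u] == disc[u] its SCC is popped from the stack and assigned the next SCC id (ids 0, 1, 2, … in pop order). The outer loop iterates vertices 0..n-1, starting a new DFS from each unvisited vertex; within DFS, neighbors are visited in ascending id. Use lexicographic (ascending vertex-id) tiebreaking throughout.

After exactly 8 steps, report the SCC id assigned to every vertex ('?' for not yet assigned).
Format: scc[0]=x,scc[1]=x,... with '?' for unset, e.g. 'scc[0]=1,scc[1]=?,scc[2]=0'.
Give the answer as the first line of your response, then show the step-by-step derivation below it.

scc[0]=0,scc[1]=1,scc[2]=4,scc[3]=3,scc[4]=2,scc[5]=4,scc[6]=5,scc[7]=6,scc[8]=?

step 1: low=(low[0]=0,low[1]=?,low[2]=?,low[3]=?,low[4]=?,low[5]=?,low[6]=?,low[7]=?,low[8]=?); scc=(scc[0]=0,scc[1]=?,scc[2]=?,scc[3]=?,scc[4]=?,scc[5]=?,scc[6]=?,scc[7]=?,scc[8]=?)
step 2: low=(low[0]=0,low[1]=1,low[2]=?,low[3]=?,low[4]=?,low[5]=?,low[6]=?,low[7]=?,low[8]=?); scc=(scc[0]=0,scc[1]=1,scc[2]=?,scc[3]=?,scc[4]=?,scc[5]=?,scc[6]=?,scc[7]=?,scc[8]=?)
step 3: low=(low[0]=0,low[1]=1,low[2]=2,low[3]=?,low[4]=3,low[5]=?,low[6]=?,low[7]=?,low[8]=?); scc=(scc[0]=0,scc[1]=1,scc[2]=?,scc[3]=?,scc[4]=2,scc[5]=?,scc[6]=?,scc[7]=?,scc[8]=?)
step 4: low=(low[0]=0,low[1]=1,low[2]=2,low[3]=5,low[4]=3,low[5]=2,low[6]=?,low[7]=?,low[8]=?); scc=(scc[0]=0,scc[1]=1,scc[2]=?,scc[3]=3,scc[4]=2,scc[5]=?,scc[6]=?,scc[7]=?,scc[8]=?)
step 5: low=(low[0]=0,low[1]=1,low[2]=2,low[3]=5,low[4]=3,low[5]=2,low[6]=?,low[7]=?,low[8]=?); scc=(scc[0]=0,scc[1]=1,scc[2]=?,scc[3]=3,scc[4]=2,scc[5]=?,scc[6]=?,scc[7]=?,scc[8]=?)
step 6: low=(low[0]=0,low[1]=1,low[2]=2,low[3]=5,low[4]=3,low[5]=2,low[6]=?,low[7]=?,low[8]=?); scc=(scc[0]=0,scc[1]=1,scc[2]=4,scc[3]=3,scc[4]=2,scc[5]=4,scc[6]=?,scc[7]=?,scc[8]=?)
step 7: low=(low[0]=0,low[1]=1,low[2]=2,low[3]=5,low[4]=3,low[5]=2,low[6]=6,low[7]=?,low[8]=?); scc=(scc[0]=0,scc[1]=1,scc[2]=4,scc[3]=3,scc[4]=2,scc[5]=4,scc[6]=5,scc[7]=?,scc[8]=?)
step 8: low=(low[0]=0,low[1]=1,low[2]=2,low[3]=5,low[4]=3,low[5]=2,low[6]=6,low[7]=7,low[8]=?); scc=(scc[0]=0,scc[1]=1,scc[2]=4,scc[3]=3,scc[4]=2,scc[5]=4,scc[6]=5,scc[7]=6,scc[8]=?)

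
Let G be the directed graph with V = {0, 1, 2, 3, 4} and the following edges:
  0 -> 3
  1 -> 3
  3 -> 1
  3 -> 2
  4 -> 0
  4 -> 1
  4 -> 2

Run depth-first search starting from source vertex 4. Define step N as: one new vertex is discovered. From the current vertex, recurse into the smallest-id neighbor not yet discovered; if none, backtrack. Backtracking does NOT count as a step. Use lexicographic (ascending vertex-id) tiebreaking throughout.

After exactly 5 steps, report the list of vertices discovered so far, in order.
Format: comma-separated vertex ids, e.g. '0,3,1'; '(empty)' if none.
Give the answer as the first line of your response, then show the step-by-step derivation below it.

4,0,3,1,2

step 1: discover 4; path=4; order=4
step 2: discover 0; path=4>0; order=4,0
step 3: discover 3; path=4>0>3; order=4,0,3
step 4: discover 1; path=4>0>3>1; order=4,0,3,1
step 5: discover 2; path=4>0>3>2; order=4,0,3,1,2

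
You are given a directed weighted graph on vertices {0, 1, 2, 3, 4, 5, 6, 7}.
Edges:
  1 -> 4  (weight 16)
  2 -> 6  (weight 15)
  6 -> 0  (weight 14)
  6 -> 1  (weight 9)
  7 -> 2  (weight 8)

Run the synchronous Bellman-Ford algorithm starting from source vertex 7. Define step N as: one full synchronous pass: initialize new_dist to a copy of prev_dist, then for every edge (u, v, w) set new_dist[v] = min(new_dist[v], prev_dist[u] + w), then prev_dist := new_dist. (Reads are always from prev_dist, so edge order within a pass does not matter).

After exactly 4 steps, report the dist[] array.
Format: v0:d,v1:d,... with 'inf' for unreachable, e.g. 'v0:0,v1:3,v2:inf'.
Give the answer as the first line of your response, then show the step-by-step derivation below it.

v0:37,v1:32,v2:8,v3:inf,v4:48,v5:inf,v6:23,v7:0

step 1: dist = v0:inf,v1:inf,v2:8,v3:inf,v4:inf,v5:inf,v6:inf,v7:0
step 2: dist = v0:inf,v1:inf,v2:8,v3:inf,v4:inf,v5:inf,v6:23,v7:0
step 3: dist = v0:37,v1:32,v2:8,v3:inf,v4:inf,v5:inf,v6:23,v7:0
step 4: dist = v0:37,v1:32,v2:8,v3:inf,v4:48,v5:inf,v6:23,v7:0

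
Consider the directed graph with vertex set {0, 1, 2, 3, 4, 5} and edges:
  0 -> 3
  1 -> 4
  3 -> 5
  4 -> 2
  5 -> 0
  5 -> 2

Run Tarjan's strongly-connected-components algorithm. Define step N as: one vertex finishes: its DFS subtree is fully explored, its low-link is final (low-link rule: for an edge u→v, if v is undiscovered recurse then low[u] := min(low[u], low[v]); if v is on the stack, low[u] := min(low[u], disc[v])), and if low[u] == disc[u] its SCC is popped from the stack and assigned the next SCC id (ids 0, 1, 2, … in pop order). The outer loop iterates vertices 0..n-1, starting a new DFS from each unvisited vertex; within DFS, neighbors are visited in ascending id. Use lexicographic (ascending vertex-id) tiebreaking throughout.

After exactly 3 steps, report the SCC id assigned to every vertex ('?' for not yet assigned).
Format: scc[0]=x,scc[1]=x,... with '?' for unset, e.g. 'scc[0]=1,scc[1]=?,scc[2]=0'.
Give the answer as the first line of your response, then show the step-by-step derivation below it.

scc[0]=?,scc[1]=?,scc[2]=0,scc[3]=?,scc[4]=?,scc[5]=?

step 1: low=(low[0]=0,low[1]=?,low[2]=3,low[3]=1,low[4]=?,low[5]=0); scc=(scc[0]=?,scc[1]=?,scc[2]=0,scc[3]=?,scc[4]=?,scc[5]=?)
step 2: low=(low[0]=0,low[1]=?,low[2]=3,low[3]=1,low[4]=?,low[5]=0); scc=(scc[0]=?,scc[1]=?,scc[2]=0,scc[3]=?,scc[4]=?,scc[5]=?)
step 3: low=(low[0]=0,low[1]=?,low[2]=3,low[3]=0,low[4]=?,low[5]=0); scc=(scc[0]=?,scc[1]=?,scc[2]=0,scc[3]=?,scc[4]=?,scc[5]=?)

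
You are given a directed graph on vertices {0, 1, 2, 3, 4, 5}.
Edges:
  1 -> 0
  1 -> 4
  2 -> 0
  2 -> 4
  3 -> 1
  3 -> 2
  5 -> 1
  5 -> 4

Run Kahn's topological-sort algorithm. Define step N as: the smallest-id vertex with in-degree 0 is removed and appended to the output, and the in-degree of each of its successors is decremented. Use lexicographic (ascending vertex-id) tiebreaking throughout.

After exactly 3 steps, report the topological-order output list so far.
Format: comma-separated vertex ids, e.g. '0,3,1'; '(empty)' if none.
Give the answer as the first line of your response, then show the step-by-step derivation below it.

3,2,5

step 1: output 3; order=[3]; indeg=(2,1,0,0,3,0)
step 2: output 2; order=[3,2]; indeg=(1,1,0,0,2,0)
step 3: output 5; order=[3,2,5]; indeg=(1,0,0,0,1,0)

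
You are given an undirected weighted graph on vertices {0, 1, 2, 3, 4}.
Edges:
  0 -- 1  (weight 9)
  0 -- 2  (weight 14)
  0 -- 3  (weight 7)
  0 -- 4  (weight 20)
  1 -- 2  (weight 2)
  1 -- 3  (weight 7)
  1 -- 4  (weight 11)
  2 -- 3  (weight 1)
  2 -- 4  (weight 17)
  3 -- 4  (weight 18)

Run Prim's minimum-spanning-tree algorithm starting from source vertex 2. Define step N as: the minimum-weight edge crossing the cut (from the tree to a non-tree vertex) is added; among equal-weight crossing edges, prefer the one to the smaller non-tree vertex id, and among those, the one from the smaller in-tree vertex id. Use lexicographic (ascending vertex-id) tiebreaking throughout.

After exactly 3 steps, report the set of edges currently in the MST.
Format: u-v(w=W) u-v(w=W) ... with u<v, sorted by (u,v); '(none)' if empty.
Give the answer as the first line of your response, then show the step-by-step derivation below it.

0-3(w=7) 1-2(w=2) 2-3(w=1)

step 1: add edge 2-3 (w=1); MST = {2-3(w=1)}
step 2: add edge 1-2 (w=2); MST = {1-2(w=2) 2-3(w=1)}
step 3: add edge 0-3 (w=7); MST = {0-3(w=7) 1-2(w=2) 2-3(w=1)}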